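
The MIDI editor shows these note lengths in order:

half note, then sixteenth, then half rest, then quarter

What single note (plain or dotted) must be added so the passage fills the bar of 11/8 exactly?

The bar of 11/8 = 22 sixteenth notes.
Working in sixteenth notes: half note = 8; sixteenth = 1; half rest = 8; quarter = 4.
Adding: 8 + 1 + 8 + 4 = 21.
Remaining: 22 − 21 = 1 sixteenth note, which is a sixteenth note.

sixteenth note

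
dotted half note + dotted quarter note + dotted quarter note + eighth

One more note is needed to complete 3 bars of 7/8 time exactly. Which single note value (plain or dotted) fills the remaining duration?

whole note

3 bars of 7/8 = 21 eighth notes.
In eighth notes: dotted half note = 6; dotted quarter note = 3; dotted quarter note = 3; eighth = 1.
Altogether 6 + 3 + 3 + 1 = 13.
Remaining: 21 − 13 = 8 eighth notes, which is a whole note.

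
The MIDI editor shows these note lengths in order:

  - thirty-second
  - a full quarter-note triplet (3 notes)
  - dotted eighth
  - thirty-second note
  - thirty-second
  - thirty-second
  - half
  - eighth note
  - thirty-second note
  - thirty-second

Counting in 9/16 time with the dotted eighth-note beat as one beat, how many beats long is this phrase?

8

One dotted eighth-note beat = 6 thirty-second notes.
Working in thirty-second notes: thirty-second = 1; a full quarter-note triplet (3 notes) (three triplet quarters span one half) = 16; dotted eighth = 6; thirty-second note = 1; thirty-second = 1; thirty-second = 1; half = 16; eighth note = 4; thirty-second note = 1; thirty-second = 1.
Total: 1 + 16 + 6 + 1 + 1 + 1 + 16 + 4 + 1 + 1 = 48.
48 ÷ 6 = 8 beats.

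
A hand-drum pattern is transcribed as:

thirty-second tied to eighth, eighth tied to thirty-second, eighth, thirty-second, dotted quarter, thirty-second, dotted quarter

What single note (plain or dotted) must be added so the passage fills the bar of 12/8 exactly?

The bar of 12/8 = 48 thirty-second notes.
Convert each value to thirty-second notes: thirty-second tied to eighth (thirty-second + eighth) = 5; eighth tied to thirty-second (eighth + thirty-second) = 5; eighth = 4; thirty-second = 1; dotted quarter = 12; thirty-second = 1; dotted quarter = 12.
Total: 5 + 5 + 4 + 1 + 12 + 1 + 12 = 40.
Remaining: 48 − 40 = 8 thirty-second notes, which is a quarter note.

quarter note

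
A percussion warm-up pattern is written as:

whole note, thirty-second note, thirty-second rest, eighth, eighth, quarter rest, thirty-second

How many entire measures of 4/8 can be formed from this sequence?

3

One bar of 4/8 = 16 thirty-second notes.
In thirty-second notes: whole note = 32; thirty-second note = 1; thirty-second rest = 1; eighth = 4; eighth = 4; quarter rest = 8; thirty-second = 1.
Total: 32 + 1 + 1 + 4 + 4 + 8 + 1 = 51.
51 ÷ 16 = 3 complete bars with 3 left over.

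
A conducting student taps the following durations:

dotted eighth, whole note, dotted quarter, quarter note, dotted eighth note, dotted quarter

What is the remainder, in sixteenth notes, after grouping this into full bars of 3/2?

14

One bar of 3/2 = 24 sixteenth notes.
In sixteenth notes: dotted eighth = 3; whole note = 16; dotted quarter = 6; quarter note = 4; dotted eighth note = 3; dotted quarter = 6.
Altogether 3 + 16 + 6 + 4 + 3 + 6 = 38.
38 ÷ 24 = 1 complete bar with 14 sixteenth notes remaining.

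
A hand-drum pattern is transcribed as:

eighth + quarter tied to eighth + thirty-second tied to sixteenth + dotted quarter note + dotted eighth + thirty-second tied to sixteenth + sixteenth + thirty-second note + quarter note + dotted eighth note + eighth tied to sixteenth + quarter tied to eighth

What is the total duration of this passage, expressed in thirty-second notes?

Working in thirty-second notes: eighth = 4; quarter tied to eighth (quarter + eighth) = 12; thirty-second tied to sixteenth (thirty-second + sixteenth) = 3; dotted quarter note = 12; dotted eighth = 6; thirty-second tied to sixteenth (thirty-second + sixteenth) = 3; sixteenth = 2; thirty-second note = 1; quarter note = 8; dotted eighth note = 6; eighth tied to sixteenth (eighth + sixteenth) = 6; quarter tied to eighth (quarter + eighth) = 12.
Total: 4 + 12 + 3 + 12 + 6 + 3 + 2 + 1 + 8 + 6 + 6 + 12 = 75 thirty-second notes.

75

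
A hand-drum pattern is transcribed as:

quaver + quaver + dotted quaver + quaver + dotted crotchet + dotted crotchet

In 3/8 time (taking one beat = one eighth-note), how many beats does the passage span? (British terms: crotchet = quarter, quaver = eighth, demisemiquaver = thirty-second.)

One eighth-note beat = 2 sixteenth notes.
Each duration in sixteenth notes: quaver = 2; quaver = 2; dotted quaver = 3; quaver = 2; dotted crotchet = 6; dotted crotchet = 6.
Sum: 2 + 2 + 3 + 2 + 6 + 6 = 21.
21 ÷ 2 = 10.5 beats.

10.5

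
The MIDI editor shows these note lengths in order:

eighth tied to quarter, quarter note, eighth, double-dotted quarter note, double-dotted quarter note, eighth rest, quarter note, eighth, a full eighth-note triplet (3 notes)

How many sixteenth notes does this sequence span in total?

38

In sixteenth notes: eighth tied to quarter (eighth + quarter) = 6; quarter note = 4; eighth = 2; double-dotted quarter note = 7; double-dotted quarter note = 7; eighth rest = 2; quarter note = 4; eighth = 2; a full eighth-note triplet (3 notes) (three triplet eighths span one quarter) = 4.
Adding: 6 + 4 + 2 + 7 + 7 + 2 + 4 + 2 + 4 = 38 sixteenth notes.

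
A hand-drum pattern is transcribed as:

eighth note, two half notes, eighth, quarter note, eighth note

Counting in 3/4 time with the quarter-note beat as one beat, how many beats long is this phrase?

6.5

One quarter-note beat = 2 eighth notes.
Each duration in eighth notes: eighth note = 1; half note = 4; half note = 4; eighth = 1; quarter note = 2; eighth note = 1.
Altogether 1 + 4 + 4 + 1 + 2 + 1 = 13.
13 ÷ 2 = 6.5 beats.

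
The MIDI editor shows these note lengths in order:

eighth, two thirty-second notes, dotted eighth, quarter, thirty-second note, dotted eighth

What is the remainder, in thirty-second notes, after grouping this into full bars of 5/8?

7

One bar of 5/8 = 20 thirty-second notes.
Each duration in thirty-second notes: eighth = 4; thirty-second note = 1; thirty-second note = 1; dotted eighth = 6; quarter = 8; thirty-second note = 1; dotted eighth = 6.
Total: 4 + 1 + 1 + 6 + 8 + 1 + 6 = 27.
27 ÷ 20 = 1 complete bar with 7 thirty-second notes remaining.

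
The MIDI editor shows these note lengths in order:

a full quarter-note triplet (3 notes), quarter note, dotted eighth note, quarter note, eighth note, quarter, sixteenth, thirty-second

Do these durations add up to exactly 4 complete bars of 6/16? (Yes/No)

No

One bar of 6/16 = 12 thirty-second notes, so 4 bars = 48.
Express everything in thirty-second notes: a full quarter-note triplet (3 notes) (three triplet quarters span one half) = 16; quarter note = 8; dotted eighth note = 6; quarter note = 8; eighth note = 4; quarter = 8; sixteenth = 2; thirty-second = 1.
Altogether 16 + 8 + 6 + 8 + 4 + 8 + 2 + 1 = 53.
53 exceeds 48, so the answer is No.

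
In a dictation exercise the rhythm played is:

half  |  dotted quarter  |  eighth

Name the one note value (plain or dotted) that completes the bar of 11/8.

The bar of 11/8 = 11 eighth notes.
In eighth notes: half = 4; dotted quarter = 3; eighth = 1.
Altogether 4 + 3 + 1 = 8.
Remaining: 11 − 8 = 3 eighth notes, which is a dotted quarter note.

dotted quarter note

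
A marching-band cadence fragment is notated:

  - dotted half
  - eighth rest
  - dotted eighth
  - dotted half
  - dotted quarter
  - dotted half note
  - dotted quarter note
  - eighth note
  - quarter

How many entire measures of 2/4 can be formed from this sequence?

One bar of 2/4 = 8 sixteenth notes.
In sixteenth notes: dotted half = 12; eighth rest = 2; dotted eighth = 3; dotted half = 12; dotted quarter = 6; dotted half note = 12; dotted quarter note = 6; eighth note = 2; quarter = 4.
Adding: 12 + 2 + 3 + 12 + 6 + 12 + 6 + 2 + 4 = 59.
59 ÷ 8 = 7 complete bars with 3 left over.

7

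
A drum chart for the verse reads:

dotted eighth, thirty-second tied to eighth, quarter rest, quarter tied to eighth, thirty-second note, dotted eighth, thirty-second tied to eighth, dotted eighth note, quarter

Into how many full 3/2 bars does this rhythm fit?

One bar of 3/2 = 48 thirty-second notes.
Convert each value to thirty-second notes: dotted eighth = 6; thirty-second tied to eighth (thirty-second + eighth) = 5; quarter rest = 8; quarter tied to eighth (quarter + eighth) = 12; thirty-second note = 1; dotted eighth = 6; thirty-second tied to eighth (thirty-second + eighth) = 5; dotted eighth note = 6; quarter = 8.
Total: 6 + 5 + 8 + 12 + 1 + 6 + 5 + 6 + 8 = 57.
57 ÷ 48 = 1 complete bar with 9 left over.

1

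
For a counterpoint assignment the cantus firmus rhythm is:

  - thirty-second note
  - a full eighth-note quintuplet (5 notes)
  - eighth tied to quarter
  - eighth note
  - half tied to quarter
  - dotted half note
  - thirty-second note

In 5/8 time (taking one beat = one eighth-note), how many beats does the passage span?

One eighth-note beat = 4 thirty-second notes.
In thirty-second notes: thirty-second note = 1; a full eighth-note quintuplet (5 notes) (five quintuplet eighths span one half) = 16; eighth tied to quarter (eighth + quarter) = 12; eighth note = 4; half tied to quarter (half + quarter) = 24; dotted half note = 24; thirty-second note = 1.
Altogether 1 + 16 + 12 + 4 + 24 + 24 + 1 = 82.
82 ÷ 4 = 20.5 beats.

20.5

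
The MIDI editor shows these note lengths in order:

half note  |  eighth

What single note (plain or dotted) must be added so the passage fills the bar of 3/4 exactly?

eighth note

The bar of 3/4 = 6 eighth notes.
Convert each value to eighth notes: half note = 4; eighth = 1.
Altogether 4 + 1 = 5.
Remaining: 6 − 5 = 1 eighth note, which is a eighth note.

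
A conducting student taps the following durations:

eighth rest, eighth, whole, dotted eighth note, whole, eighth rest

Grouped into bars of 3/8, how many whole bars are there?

6

One bar of 3/8 = 6 sixteenth notes.
Convert each value to sixteenth notes: eighth rest = 2; eighth = 2; whole = 16; dotted eighth note = 3; whole = 16; eighth rest = 2.
Total: 2 + 2 + 16 + 3 + 16 + 2 = 41.
41 ÷ 6 = 6 complete bars with 5 left over.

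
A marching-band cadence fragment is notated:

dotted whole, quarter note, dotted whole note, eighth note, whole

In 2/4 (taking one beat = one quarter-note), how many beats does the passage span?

One quarter-note beat = 2 eighth notes.
Each duration in eighth notes: dotted whole = 12; quarter note = 2; dotted whole note = 12; eighth note = 1; whole = 8.
Sum: 12 + 2 + 12 + 1 + 8 = 35.
35 ÷ 2 = 17.5 beats.

17.5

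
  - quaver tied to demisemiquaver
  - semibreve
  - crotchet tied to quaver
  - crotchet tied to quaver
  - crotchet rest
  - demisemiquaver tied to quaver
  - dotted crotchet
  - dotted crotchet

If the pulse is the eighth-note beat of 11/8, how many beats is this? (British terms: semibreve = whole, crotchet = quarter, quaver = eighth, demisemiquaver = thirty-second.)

One eighth-note beat = 4 thirty-second notes.
Each duration in thirty-second notes: quaver tied to demisemiquaver (quaver + demisemiquaver) = 5; semibreve = 32; crotchet tied to quaver (crotchet + quaver) = 12; crotchet tied to quaver (crotchet + quaver) = 12; crotchet rest = 8; demisemiquaver tied to quaver (demisemiquaver + quaver) = 5; dotted crotchet = 12; dotted crotchet = 12.
Sum: 5 + 32 + 12 + 12 + 8 + 5 + 12 + 12 = 98.
98 ÷ 4 = 24.5 beats.

24.5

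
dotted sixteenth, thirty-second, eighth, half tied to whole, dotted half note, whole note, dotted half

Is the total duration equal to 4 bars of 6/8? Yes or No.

No

One bar of 6/8 = 24 thirty-second notes, so 4 bars = 96.
Convert each value to thirty-second notes: dotted sixteenth = 3; thirty-second = 1; eighth = 4; half tied to whole (half + whole) = 48; dotted half note = 24; whole note = 32; dotted half = 24.
Altogether 3 + 1 + 4 + 48 + 24 + 32 + 24 = 136.
136 exceeds 96, so the answer is No.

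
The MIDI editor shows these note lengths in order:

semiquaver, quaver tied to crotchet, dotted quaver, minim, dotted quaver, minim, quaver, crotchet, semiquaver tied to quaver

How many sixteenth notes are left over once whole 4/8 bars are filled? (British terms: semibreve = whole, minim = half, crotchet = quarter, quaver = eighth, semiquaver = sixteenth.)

6

One bar of 4/8 = 8 sixteenth notes.
Express everything in sixteenth notes: semiquaver = 1; quaver tied to crotchet (quaver + crotchet) = 6; dotted quaver = 3; minim = 8; dotted quaver = 3; minim = 8; quaver = 2; crotchet = 4; semiquaver tied to quaver (semiquaver + quaver) = 3.
Sum: 1 + 6 + 3 + 8 + 3 + 8 + 2 + 4 + 3 = 38.
38 ÷ 8 = 4 complete bars with 6 sixteenth notes remaining.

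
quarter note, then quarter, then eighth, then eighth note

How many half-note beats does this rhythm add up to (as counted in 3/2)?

One half-note beat = 4 eighth notes.
In eighth notes: quarter note = 2; quarter = 2; eighth = 1; eighth note = 1.
Sum: 2 + 2 + 1 + 1 = 6.
6 ÷ 4 = 1.5 beats.

1.5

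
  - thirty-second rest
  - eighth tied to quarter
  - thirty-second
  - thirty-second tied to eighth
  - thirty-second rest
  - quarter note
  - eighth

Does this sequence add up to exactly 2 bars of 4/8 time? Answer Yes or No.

One bar of 4/8 = 16 thirty-second notes, so 2 bars = 32.
Each duration in thirty-second notes: thirty-second rest = 1; eighth tied to quarter (eighth + quarter) = 12; thirty-second = 1; thirty-second tied to eighth (thirty-second + eighth) = 5; thirty-second rest = 1; quarter note = 8; eighth = 4.
Total: 1 + 12 + 1 + 5 + 1 + 8 + 4 = 32.
32 equals 32, so the answer is Yes.

Yes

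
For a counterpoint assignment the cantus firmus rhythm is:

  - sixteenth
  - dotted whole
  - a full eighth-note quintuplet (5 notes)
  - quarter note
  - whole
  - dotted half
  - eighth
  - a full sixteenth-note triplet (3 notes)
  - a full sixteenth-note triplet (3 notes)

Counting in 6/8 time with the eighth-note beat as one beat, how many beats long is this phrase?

One eighth-note beat = 2 sixteenth notes.
Working in sixteenth notes: sixteenth = 1; dotted whole = 24; a full eighth-note quintuplet (5 notes) (five quintuplet eighths span one half) = 8; quarter note = 4; whole = 16; dotted half = 12; eighth = 2; a full sixteenth-note triplet (3 notes) (three triplet sixteenths span one eighth) = 2; a full sixteenth-note triplet (3 notes) (three triplet sixteenths span one eighth) = 2.
Total: 1 + 24 + 8 + 4 + 16 + 12 + 2 + 2 + 2 = 71.
71 ÷ 2 = 35.5 beats.

35.5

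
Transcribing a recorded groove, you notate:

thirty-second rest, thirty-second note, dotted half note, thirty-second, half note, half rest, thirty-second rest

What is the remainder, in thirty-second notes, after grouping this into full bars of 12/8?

One bar of 12/8 = 48 thirty-second notes.
Each duration in thirty-second notes: thirty-second rest = 1; thirty-second note = 1; dotted half note = 24; thirty-second = 1; half note = 16; half rest = 16; thirty-second rest = 1.
Sum: 1 + 1 + 24 + 1 + 16 + 16 + 1 = 60.
60 ÷ 48 = 1 complete bar with 12 thirty-second notes remaining.

12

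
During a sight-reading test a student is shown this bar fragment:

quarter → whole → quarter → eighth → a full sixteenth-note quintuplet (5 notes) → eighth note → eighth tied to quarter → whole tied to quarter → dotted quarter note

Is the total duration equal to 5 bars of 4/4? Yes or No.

No

One bar of 4/4 = 8 eighth notes, so 5 bars = 40.
Convert each value to eighth notes: quarter = 2; whole = 8; quarter = 2; eighth = 1; a full sixteenth-note quintuplet (5 notes) (five quintuplet sixteenths span one quarter) = 2; eighth note = 1; eighth tied to quarter (eighth + quarter) = 3; whole tied to quarter (whole + quarter) = 10; dotted quarter note = 3.
Total: 2 + 8 + 2 + 1 + 2 + 1 + 3 + 10 + 3 = 32.
32 falls short of 40, so the answer is No.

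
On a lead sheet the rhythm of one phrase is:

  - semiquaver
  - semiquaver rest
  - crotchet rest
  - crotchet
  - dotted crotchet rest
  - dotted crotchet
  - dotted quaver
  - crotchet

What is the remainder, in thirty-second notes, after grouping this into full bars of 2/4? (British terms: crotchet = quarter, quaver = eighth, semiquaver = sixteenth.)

10

One bar of 2/4 = 8 sixteenth notes.
Express everything in sixteenth notes: semiquaver = 1; semiquaver rest = 1; crotchet rest = 4; crotchet = 4; dotted crotchet rest = 6; dotted crotchet = 6; dotted quaver = 3; crotchet = 4.
Total: 1 + 1 + 4 + 4 + 6 + 6 + 3 + 4 = 29.
29 ÷ 8 = 3 complete bars with 5 sixteenth notes remaining = 10 thirty-second notes.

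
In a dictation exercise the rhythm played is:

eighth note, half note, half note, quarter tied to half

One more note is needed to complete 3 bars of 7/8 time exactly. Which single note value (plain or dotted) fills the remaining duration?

dotted half note

3 bars of 7/8 = 21 eighth notes.
In eighth notes: eighth note = 1; half note = 4; half note = 4; quarter tied to half (quarter + half) = 6.
Sum: 1 + 4 + 4 + 6 = 15.
Remaining: 21 − 15 = 6 eighth notes, which is a dotted half note.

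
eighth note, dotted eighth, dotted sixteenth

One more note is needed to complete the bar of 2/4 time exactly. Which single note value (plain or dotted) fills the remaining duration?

The bar of 2/4 = 16 thirty-second notes.
Convert each value to thirty-second notes: eighth note = 4; dotted eighth = 6; dotted sixteenth = 3.
Altogether 4 + 6 + 3 = 13.
Remaining: 16 − 13 = 3 thirty-second notes, which is a dotted sixteenth note.

dotted sixteenth note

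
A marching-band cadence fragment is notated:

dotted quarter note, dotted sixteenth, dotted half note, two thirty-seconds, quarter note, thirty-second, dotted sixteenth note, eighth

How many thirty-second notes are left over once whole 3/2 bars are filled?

One bar of 3/2 = 48 thirty-second notes.
Convert each value to thirty-second notes: dotted quarter note = 12; dotted sixteenth = 3; dotted half note = 24; thirty-second = 1; thirty-second = 1; quarter note = 8; thirty-second = 1; dotted sixteenth note = 3; eighth = 4.
Altogether 12 + 3 + 24 + 1 + 1 + 8 + 1 + 3 + 4 = 57.
57 ÷ 48 = 1 complete bar with 9 thirty-second notes remaining.

9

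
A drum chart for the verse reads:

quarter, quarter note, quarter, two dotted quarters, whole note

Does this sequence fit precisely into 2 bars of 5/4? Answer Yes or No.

One bar of 5/4 = 10 eighth notes, so 2 bars = 20.
Each duration in eighth notes: quarter = 2; quarter note = 2; quarter = 2; dotted quarter = 3; dotted quarter = 3; whole note = 8.
Adding: 2 + 2 + 2 + 3 + 3 + 8 = 20.
20 equals 20, so the answer is Yes.

Yes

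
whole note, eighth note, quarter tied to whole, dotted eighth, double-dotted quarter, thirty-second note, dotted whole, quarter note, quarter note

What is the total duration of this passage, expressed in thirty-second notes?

161

Convert each value to thirty-second notes: whole note = 32; eighth note = 4; quarter tied to whole (quarter + whole) = 40; dotted eighth = 6; double-dotted quarter = 14; thirty-second note = 1; dotted whole = 48; quarter note = 8; quarter note = 8.
Total: 32 + 4 + 40 + 6 + 14 + 1 + 48 + 8 + 8 = 161 thirty-second notes.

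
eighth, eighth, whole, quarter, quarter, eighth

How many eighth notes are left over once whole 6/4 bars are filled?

One bar of 6/4 = 12 eighth notes.
Express everything in eighth notes: eighth = 1; eighth = 1; whole = 8; quarter = 2; quarter = 2; eighth = 1.
Sum: 1 + 1 + 8 + 2 + 2 + 1 = 15.
15 ÷ 12 = 1 complete bar with 3 eighth notes remaining.

3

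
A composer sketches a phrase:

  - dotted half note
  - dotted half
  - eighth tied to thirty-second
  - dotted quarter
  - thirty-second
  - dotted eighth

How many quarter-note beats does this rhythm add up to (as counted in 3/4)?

One quarter-note beat = 8 thirty-second notes.
Express everything in thirty-second notes: dotted half note = 24; dotted half = 24; eighth tied to thirty-second (eighth + thirty-second) = 5; dotted quarter = 12; thirty-second = 1; dotted eighth = 6.
Total: 24 + 24 + 5 + 12 + 1 + 6 = 72.
72 ÷ 8 = 9 beats.

9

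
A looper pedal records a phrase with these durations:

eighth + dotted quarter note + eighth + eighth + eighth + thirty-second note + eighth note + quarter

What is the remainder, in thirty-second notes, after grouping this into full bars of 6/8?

One bar of 6/8 = 24 thirty-second notes.
Express everything in thirty-second notes: eighth = 4; dotted quarter note = 12; eighth = 4; eighth = 4; eighth = 4; thirty-second note = 1; eighth note = 4; quarter = 8.
Sum: 4 + 12 + 4 + 4 + 4 + 1 + 4 + 8 = 41.
41 ÷ 24 = 1 complete bar with 17 thirty-second notes remaining.

17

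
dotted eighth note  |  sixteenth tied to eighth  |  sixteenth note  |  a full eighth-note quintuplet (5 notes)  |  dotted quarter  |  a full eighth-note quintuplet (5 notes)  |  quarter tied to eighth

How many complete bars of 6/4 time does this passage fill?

One bar of 6/4 = 24 sixteenth notes.
Working in sixteenth notes: dotted eighth note = 3; sixteenth tied to eighth (sixteenth + eighth) = 3; sixteenth note = 1; a full eighth-note quintuplet (5 notes) (five quintuplet eighths span one half) = 8; dotted quarter = 6; a full eighth-note quintuplet (5 notes) (five quintuplet eighths span one half) = 8; quarter tied to eighth (quarter + eighth) = 6.
Adding: 3 + 3 + 1 + 8 + 6 + 8 + 6 = 35.
35 ÷ 24 = 1 complete bar with 11 left over.

1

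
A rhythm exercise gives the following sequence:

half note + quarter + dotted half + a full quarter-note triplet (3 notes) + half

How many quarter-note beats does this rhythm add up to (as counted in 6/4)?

One quarter-note beat = 2 eighth notes.
Convert each value to eighth notes: half note = 4; quarter = 2; dotted half = 6; a full quarter-note triplet (3 notes) (three triplet quarters span one half) = 4; half = 4.
Adding: 4 + 2 + 6 + 4 + 4 = 20.
20 ÷ 2 = 10 beats.

10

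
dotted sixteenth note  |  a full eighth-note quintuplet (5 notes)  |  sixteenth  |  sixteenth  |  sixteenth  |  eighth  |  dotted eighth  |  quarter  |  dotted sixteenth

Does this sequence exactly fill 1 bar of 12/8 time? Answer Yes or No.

One bar of 12/8 = 48 thirty-second notes.
Convert each value to thirty-second notes: dotted sixteenth note = 3; a full eighth-note quintuplet (5 notes) (five quintuplet eighths span one half) = 16; sixteenth = 2; sixteenth = 2; sixteenth = 2; eighth = 4; dotted eighth = 6; quarter = 8; dotted sixteenth = 3.
Adding: 3 + 16 + 2 + 2 + 2 + 4 + 6 + 8 + 3 = 46.
46 falls short of 48, so the answer is No.

No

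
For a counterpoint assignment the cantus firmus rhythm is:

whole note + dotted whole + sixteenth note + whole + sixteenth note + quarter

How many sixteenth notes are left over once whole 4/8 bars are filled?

6

One bar of 4/8 = 8 sixteenth notes.
Express everything in sixteenth notes: whole note = 16; dotted whole = 24; sixteenth note = 1; whole = 16; sixteenth note = 1; quarter = 4.
Adding: 16 + 24 + 1 + 16 + 1 + 4 = 62.
62 ÷ 8 = 7 complete bars with 6 sixteenth notes remaining.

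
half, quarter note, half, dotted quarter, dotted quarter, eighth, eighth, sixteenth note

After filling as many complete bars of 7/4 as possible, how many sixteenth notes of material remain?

9

One bar of 7/4 = 28 sixteenth notes.
In sixteenth notes: half = 8; quarter note = 4; half = 8; dotted quarter = 6; dotted quarter = 6; eighth = 2; eighth = 2; sixteenth note = 1.
Total: 8 + 4 + 8 + 6 + 6 + 2 + 2 + 1 = 37.
37 ÷ 28 = 1 complete bar with 9 sixteenth notes remaining.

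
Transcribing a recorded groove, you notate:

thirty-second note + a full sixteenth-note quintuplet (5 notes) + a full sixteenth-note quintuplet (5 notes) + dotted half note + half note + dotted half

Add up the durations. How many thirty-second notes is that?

81

Express everything in thirty-second notes: thirty-second note = 1; a full sixteenth-note quintuplet (5 notes) (five quintuplet sixteenths span one quarter) = 8; a full sixteenth-note quintuplet (5 notes) (five quintuplet sixteenths span one quarter) = 8; dotted half note = 24; half note = 16; dotted half = 24.
Total: 1 + 8 + 8 + 24 + 16 + 24 = 81 thirty-second notes.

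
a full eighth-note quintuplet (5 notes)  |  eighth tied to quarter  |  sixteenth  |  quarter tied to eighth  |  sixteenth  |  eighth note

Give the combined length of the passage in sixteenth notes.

In sixteenth notes: a full eighth-note quintuplet (5 notes) (five quintuplet eighths span one half) = 8; eighth tied to quarter (eighth + quarter) = 6; sixteenth = 1; quarter tied to eighth (quarter + eighth) = 6; sixteenth = 1; eighth note = 2.
Total: 8 + 6 + 1 + 6 + 1 + 2 = 24 sixteenth notes.

24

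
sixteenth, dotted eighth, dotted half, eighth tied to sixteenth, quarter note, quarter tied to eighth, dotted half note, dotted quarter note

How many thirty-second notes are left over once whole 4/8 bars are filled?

One bar of 4/8 = 8 sixteenth notes.
Working in sixteenth notes: sixteenth = 1; dotted eighth = 3; dotted half = 12; eighth tied to sixteenth (eighth + sixteenth) = 3; quarter note = 4; quarter tied to eighth (quarter + eighth) = 6; dotted half note = 12; dotted quarter note = 6.
Total: 1 + 3 + 12 + 3 + 4 + 6 + 12 + 6 = 47.
47 ÷ 8 = 5 complete bars with 7 sixteenth notes remaining = 14 thirty-second notes.

14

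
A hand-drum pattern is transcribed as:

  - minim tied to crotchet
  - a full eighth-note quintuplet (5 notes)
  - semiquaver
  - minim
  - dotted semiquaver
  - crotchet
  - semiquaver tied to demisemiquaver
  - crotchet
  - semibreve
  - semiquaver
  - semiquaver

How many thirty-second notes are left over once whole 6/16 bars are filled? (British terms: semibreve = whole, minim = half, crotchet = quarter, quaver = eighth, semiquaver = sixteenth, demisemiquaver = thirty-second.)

One bar of 6/16 = 12 thirty-second notes.
Convert each value to thirty-second notes: minim tied to crotchet (minim + crotchet) = 24; a full eighth-note quintuplet (5 notes) (five quintuplet eighths span one half) = 16; semiquaver = 2; minim = 16; dotted semiquaver = 3; crotchet = 8; semiquaver tied to demisemiquaver (semiquaver + demisemiquaver) = 3; crotchet = 8; semibreve = 32; semiquaver = 2; semiquaver = 2.
Adding: 24 + 16 + 2 + 16 + 3 + 8 + 3 + 8 + 32 + 2 + 2 = 116.
116 ÷ 12 = 9 complete bars with 8 thirty-second notes remaining.

8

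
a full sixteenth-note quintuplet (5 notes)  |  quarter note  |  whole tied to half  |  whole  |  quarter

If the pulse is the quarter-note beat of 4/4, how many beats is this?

One quarter-note beat = 2 eighth notes.
Convert each value to eighth notes: a full sixteenth-note quintuplet (5 notes) (five quintuplet sixteenths span one quarter) = 2; quarter note = 2; whole tied to half (whole + half) = 12; whole = 8; quarter = 2.
Adding: 2 + 2 + 12 + 8 + 2 = 26.
26 ÷ 2 = 13 beats.

13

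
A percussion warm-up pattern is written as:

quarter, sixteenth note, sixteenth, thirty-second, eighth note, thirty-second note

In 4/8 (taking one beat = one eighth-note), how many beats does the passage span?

One eighth-note beat = 4 thirty-second notes.
Each duration in thirty-second notes: quarter = 8; sixteenth note = 2; sixteenth = 2; thirty-second = 1; eighth note = 4; thirty-second note = 1.
Adding: 8 + 2 + 2 + 1 + 4 + 1 = 18.
18 ÷ 4 = 4.5 beats.

4.5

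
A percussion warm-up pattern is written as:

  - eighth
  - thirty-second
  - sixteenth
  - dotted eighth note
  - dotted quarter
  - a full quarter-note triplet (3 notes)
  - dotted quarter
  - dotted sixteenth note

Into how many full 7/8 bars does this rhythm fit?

2

One bar of 7/8 = 28 thirty-second notes.
Express everything in thirty-second notes: eighth = 4; thirty-second = 1; sixteenth = 2; dotted eighth note = 6; dotted quarter = 12; a full quarter-note triplet (3 notes) (three triplet quarters span one half) = 16; dotted quarter = 12; dotted sixteenth note = 3.
Altogether 4 + 1 + 2 + 6 + 12 + 16 + 12 + 3 = 56.
56 ÷ 28 = 2 complete bars with 0 left over.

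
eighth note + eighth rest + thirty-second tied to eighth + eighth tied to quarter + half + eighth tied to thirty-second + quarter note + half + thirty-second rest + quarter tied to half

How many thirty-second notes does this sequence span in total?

Each duration in thirty-second notes: eighth note = 4; eighth rest = 4; thirty-second tied to eighth (thirty-second + eighth) = 5; eighth tied to quarter (eighth + quarter) = 12; half = 16; eighth tied to thirty-second (eighth + thirty-second) = 5; quarter note = 8; half = 16; thirty-second rest = 1; quarter tied to half (quarter + half) = 24.
Total: 4 + 4 + 5 + 12 + 16 + 5 + 8 + 16 + 1 + 24 = 95 thirty-second notes.

95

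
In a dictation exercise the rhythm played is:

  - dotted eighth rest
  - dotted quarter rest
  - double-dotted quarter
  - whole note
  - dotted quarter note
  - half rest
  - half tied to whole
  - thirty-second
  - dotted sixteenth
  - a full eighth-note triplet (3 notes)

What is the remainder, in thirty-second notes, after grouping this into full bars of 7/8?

One bar of 7/8 = 28 thirty-second notes.
Convert each value to thirty-second notes: dotted eighth rest = 6; dotted quarter rest = 12; double-dotted quarter = 14; whole note = 32; dotted quarter note = 12; half rest = 16; half tied to whole (half + whole) = 48; thirty-second = 1; dotted sixteenth = 3; a full eighth-note triplet (3 notes) (three triplet eighths span one quarter) = 8.
Altogether 6 + 12 + 14 + 32 + 12 + 16 + 48 + 1 + 3 + 8 = 152.
152 ÷ 28 = 5 complete bars with 12 thirty-second notes remaining.

12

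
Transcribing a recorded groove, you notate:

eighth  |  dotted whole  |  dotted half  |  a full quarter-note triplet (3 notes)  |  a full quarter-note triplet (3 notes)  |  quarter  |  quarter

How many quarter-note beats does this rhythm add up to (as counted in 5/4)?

One quarter-note beat = 2 eighth notes.
Convert each value to eighth notes: eighth = 1; dotted whole = 12; dotted half = 6; a full quarter-note triplet (3 notes) (three triplet quarters span one half) = 4; a full quarter-note triplet (3 notes) (three triplet quarters span one half) = 4; quarter = 2; quarter = 2.
Altogether 1 + 12 + 6 + 4 + 4 + 2 + 2 = 31.
31 ÷ 2 = 15.5 beats.

15.5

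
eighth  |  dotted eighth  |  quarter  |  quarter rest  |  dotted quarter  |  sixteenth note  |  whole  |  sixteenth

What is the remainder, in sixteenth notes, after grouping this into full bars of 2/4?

One bar of 2/4 = 8 sixteenth notes.
Convert each value to sixteenth notes: eighth = 2; dotted eighth = 3; quarter = 4; quarter rest = 4; dotted quarter = 6; sixteenth note = 1; whole = 16; sixteenth = 1.
Total: 2 + 3 + 4 + 4 + 6 + 1 + 16 + 1 = 37.
37 ÷ 8 = 4 complete bars with 5 sixteenth notes remaining.

5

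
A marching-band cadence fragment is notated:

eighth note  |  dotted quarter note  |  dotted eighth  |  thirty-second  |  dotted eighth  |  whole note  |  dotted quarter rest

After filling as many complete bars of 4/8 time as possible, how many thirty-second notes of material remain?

One bar of 4/8 = 16 thirty-second notes.
In thirty-second notes: eighth note = 4; dotted quarter note = 12; dotted eighth = 6; thirty-second = 1; dotted eighth = 6; whole note = 32; dotted quarter rest = 12.
Adding: 4 + 12 + 6 + 1 + 6 + 32 + 12 = 73.
73 ÷ 16 = 4 complete bars with 9 thirty-second notes remaining.

9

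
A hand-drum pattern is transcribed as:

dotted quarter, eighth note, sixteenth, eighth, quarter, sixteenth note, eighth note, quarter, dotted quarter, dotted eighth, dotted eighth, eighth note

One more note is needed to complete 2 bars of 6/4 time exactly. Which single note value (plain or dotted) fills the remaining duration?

2 bars of 6/4 = 48 sixteenth notes.
Each duration in sixteenth notes: dotted quarter = 6; eighth note = 2; sixteenth = 1; eighth = 2; quarter = 4; sixteenth note = 1; eighth note = 2; quarter = 4; dotted quarter = 6; dotted eighth = 3; dotted eighth = 3; eighth note = 2.
Sum: 6 + 2 + 1 + 2 + 4 + 1 + 2 + 4 + 6 + 3 + 3 + 2 = 36.
Remaining: 48 − 36 = 12 sixteenth notes, which is a dotted half note.

dotted half note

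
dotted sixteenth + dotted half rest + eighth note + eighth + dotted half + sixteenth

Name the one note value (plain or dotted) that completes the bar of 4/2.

dotted sixteenth note

The bar of 4/2 = 64 thirty-second notes.
Express everything in thirty-second notes: dotted sixteenth = 3; dotted half rest = 24; eighth note = 4; eighth = 4; dotted half = 24; sixteenth = 2.
Altogether 3 + 24 + 4 + 4 + 24 + 2 = 61.
Remaining: 64 − 61 = 3 thirty-second notes, which is a dotted sixteenth note.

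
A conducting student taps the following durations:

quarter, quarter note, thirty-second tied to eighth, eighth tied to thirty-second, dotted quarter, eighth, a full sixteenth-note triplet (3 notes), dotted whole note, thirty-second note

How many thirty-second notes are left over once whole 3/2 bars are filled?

One bar of 3/2 = 48 thirty-second notes.
Convert each value to thirty-second notes: quarter = 8; quarter note = 8; thirty-second tied to eighth (thirty-second + eighth) = 5; eighth tied to thirty-second (eighth + thirty-second) = 5; dotted quarter = 12; eighth = 4; a full sixteenth-note triplet (3 notes) (three triplet sixteenths span one eighth) = 4; dotted whole note = 48; thirty-second note = 1.
Sum: 8 + 8 + 5 + 5 + 12 + 4 + 4 + 48 + 1 = 95.
95 ÷ 48 = 1 complete bar with 47 thirty-second notes remaining.

47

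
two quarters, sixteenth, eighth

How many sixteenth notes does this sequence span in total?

11

Each duration in sixteenth notes: quarter = 4; quarter = 4; sixteenth = 1; eighth = 2.
Altogether 4 + 4 + 1 + 2 = 11 sixteenth notes.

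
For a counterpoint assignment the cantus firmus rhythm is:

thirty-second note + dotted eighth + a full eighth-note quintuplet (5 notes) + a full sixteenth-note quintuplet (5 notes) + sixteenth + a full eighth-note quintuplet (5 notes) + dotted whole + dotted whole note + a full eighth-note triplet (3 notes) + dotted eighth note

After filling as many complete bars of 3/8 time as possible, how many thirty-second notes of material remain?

One bar of 3/8 = 12 thirty-second notes.
In thirty-second notes: thirty-second note = 1; dotted eighth = 6; a full eighth-note quintuplet (5 notes) (five quintuplet eighths span one half) = 16; a full sixteenth-note quintuplet (5 notes) (five quintuplet sixteenths span one quarter) = 8; sixteenth = 2; a full eighth-note quintuplet (5 notes) (five quintuplet eighths span one half) = 16; dotted whole = 48; dotted whole note = 48; a full eighth-note triplet (3 notes) (three triplet eighths span one quarter) = 8; dotted eighth note = 6.
Total: 1 + 6 + 16 + 8 + 2 + 16 + 48 + 48 + 8 + 6 = 159.
159 ÷ 12 = 13 complete bars with 3 thirty-second notes remaining.

3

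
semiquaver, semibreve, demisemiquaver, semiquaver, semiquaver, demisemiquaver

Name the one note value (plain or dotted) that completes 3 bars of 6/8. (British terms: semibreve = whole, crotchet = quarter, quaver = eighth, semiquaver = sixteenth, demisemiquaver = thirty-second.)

3 bars of 6/8 = 72 thirty-second notes.
Working in thirty-second notes: semiquaver = 2; semibreve = 32; demisemiquaver = 1; semiquaver = 2; semiquaver = 2; demisemiquaver = 1.
Adding: 2 + 32 + 1 + 2 + 2 + 1 = 40.
Remaining: 72 − 40 = 32 thirty-second notes, which is a whole note.

whole note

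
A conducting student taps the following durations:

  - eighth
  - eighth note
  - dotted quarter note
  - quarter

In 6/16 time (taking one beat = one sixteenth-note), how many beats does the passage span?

14

One sixteenth-note beat = 2 thirty-second notes.
Convert each value to thirty-second notes: eighth = 4; eighth note = 4; dotted quarter note = 12; quarter = 8.
Adding: 4 + 4 + 12 + 8 = 28.
28 ÷ 2 = 14 beats.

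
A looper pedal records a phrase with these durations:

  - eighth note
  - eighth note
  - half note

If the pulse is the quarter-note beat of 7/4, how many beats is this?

One quarter-note beat = 2 eighth notes.
Convert each value to eighth notes: eighth note = 1; eighth note = 1; half note = 4.
Adding: 1 + 1 + 4 = 6.
6 ÷ 2 = 3 beats.

3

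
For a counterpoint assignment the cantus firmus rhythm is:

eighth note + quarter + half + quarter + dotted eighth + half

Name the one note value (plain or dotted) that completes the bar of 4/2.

dotted eighth note

The bar of 4/2 = 32 sixteenth notes.
In sixteenth notes: eighth note = 2; quarter = 4; half = 8; quarter = 4; dotted eighth = 3; half = 8.
Sum: 2 + 4 + 8 + 4 + 3 + 8 = 29.
Remaining: 32 − 29 = 3 sixteenth notes, which is a dotted eighth note.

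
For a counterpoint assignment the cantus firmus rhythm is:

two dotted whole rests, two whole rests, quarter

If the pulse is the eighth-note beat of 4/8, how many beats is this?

One eighth-note beat = 2 sixteenth notes.
Each duration in sixteenth notes: dotted whole rest = 24; dotted whole rest = 24; whole rest = 16; whole rest = 16; quarter = 4.
Sum: 24 + 24 + 16 + 16 + 4 = 84.
84 ÷ 2 = 42 beats.

42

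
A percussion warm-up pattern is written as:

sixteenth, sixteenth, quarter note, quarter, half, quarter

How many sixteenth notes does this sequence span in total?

Express everything in sixteenth notes: sixteenth = 1; sixteenth = 1; quarter note = 4; quarter = 4; half = 8; quarter = 4.
Sum: 1 + 1 + 4 + 4 + 8 + 4 = 22 sixteenth notes.

22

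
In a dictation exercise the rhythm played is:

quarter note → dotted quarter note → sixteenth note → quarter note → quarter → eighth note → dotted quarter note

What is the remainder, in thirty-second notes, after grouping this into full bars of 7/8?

26

One bar of 7/8 = 14 sixteenth notes.
Working in sixteenth notes: quarter note = 4; dotted quarter note = 6; sixteenth note = 1; quarter note = 4; quarter = 4; eighth note = 2; dotted quarter note = 6.
Sum: 4 + 6 + 1 + 4 + 4 + 2 + 6 = 27.
27 ÷ 14 = 1 complete bar with 13 sixteenth notes remaining = 26 thirty-second notes.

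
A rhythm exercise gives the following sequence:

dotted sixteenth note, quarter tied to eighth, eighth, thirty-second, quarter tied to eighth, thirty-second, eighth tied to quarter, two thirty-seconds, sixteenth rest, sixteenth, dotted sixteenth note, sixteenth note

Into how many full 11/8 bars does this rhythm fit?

One bar of 11/8 = 44 thirty-second notes.
Convert each value to thirty-second notes: dotted sixteenth note = 3; quarter tied to eighth (quarter + eighth) = 12; eighth = 4; thirty-second = 1; quarter tied to eighth (quarter + eighth) = 12; thirty-second = 1; eighth tied to quarter (eighth + quarter) = 12; thirty-second = 1; thirty-second = 1; sixteenth rest = 2; sixteenth = 2; dotted sixteenth note = 3; sixteenth note = 2.
Total: 3 + 12 + 4 + 1 + 12 + 1 + 12 + 1 + 1 + 2 + 2 + 3 + 2 = 56.
56 ÷ 44 = 1 complete bar with 12 left over.

1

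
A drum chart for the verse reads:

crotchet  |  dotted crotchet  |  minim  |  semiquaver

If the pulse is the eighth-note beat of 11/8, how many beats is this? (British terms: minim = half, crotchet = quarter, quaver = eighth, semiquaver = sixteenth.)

9.5

One eighth-note beat = 2 sixteenth notes.
Each duration in sixteenth notes: crotchet = 4; dotted crotchet = 6; minim = 8; semiquaver = 1.
Sum: 4 + 6 + 8 + 1 = 19.
19 ÷ 2 = 9.5 beats.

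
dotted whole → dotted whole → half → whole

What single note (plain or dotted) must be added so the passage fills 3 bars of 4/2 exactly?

3 bars of 4/2 = 12 half notes.
Express everything in half notes: dotted whole = 3; dotted whole = 3; half = 1; whole = 2.
Total: 3 + 3 + 1 + 2 = 9.
Remaining: 12 − 9 = 3 half notes, which is a dotted whole note.

dotted whole note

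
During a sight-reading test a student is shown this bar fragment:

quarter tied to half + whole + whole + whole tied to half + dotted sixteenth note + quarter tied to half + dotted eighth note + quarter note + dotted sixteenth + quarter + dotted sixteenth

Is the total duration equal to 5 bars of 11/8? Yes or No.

One bar of 11/8 = 44 thirty-second notes, so 5 bars = 220.
Working in thirty-second notes: quarter tied to half (quarter + half) = 24; whole = 32; whole = 32; whole tied to half (whole + half) = 48; dotted sixteenth note = 3; quarter tied to half (quarter + half) = 24; dotted eighth note = 6; quarter note = 8; dotted sixteenth = 3; quarter = 8; dotted sixteenth = 3.
Sum: 24 + 32 + 32 + 48 + 3 + 24 + 6 + 8 + 3 + 8 + 3 = 191.
191 falls short of 220, so the answer is No.

No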